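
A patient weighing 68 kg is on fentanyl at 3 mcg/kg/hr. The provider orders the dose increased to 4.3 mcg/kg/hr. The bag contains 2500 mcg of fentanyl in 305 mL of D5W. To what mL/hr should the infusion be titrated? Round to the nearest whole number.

Dose = 4.3 mcg/kg/hr × 68 kg = 292.4 mcg/hr
Concentration = 2500 mcg ÷ 305 mL = 8.196721 mcg/mL
Rate = 292.4 mcg/hr ÷ 8.196721 mcg/mL = 35.6728 mL/hr

36 mL/hr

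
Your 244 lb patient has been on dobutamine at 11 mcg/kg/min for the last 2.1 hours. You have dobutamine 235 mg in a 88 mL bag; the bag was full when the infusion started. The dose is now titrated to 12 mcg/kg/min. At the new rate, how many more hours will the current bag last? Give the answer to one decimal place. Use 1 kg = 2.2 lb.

Initial rate:
Weight = 244 lb ÷ 2.2 lb/kg = 110.9091 kg
Dose = 11 mcg/kg/min × 110.9091 kg = 1220 mcg/min
1220 mcg/min × 60 min/hr = 73200 mcg/hr
Concentration = 235 mg ÷ 88 mL = 2.670455 mg/mL = 2670.455 mcg/mL
Rate = 73200 mcg/hr ÷ 2670.455 mcg/mL = 27.41106 mL/hr
Volume infused so far = 27.41106 mL/hr × 2.1 hr = 57.56323 mL
Volume remaining = 88 − 57.56323 = 30.43677 mL
New rate:
Dose = 12 mcg/kg/min × 110.9091 kg = 1330.909 mcg/min
1330.909 mcg/min × 60 min/hr = 79854.55 mcg/hr
Rate = 79854.55 mcg/hr ÷ 2670.455 mcg/mL = 29.90298 mL/hr
Time remaining = 30.43677 mL ÷ 29.90298 mL/hr = 1.017851 hr

1.0 hours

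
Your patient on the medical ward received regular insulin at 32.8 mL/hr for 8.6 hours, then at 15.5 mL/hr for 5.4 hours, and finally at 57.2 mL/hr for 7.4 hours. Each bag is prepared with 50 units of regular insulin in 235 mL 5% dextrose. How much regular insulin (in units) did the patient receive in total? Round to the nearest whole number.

Concentration = 50 units ÷ 235 mL = 0.212766 units/mL
Stage 1: 32.8 mL/hr × 8.6 hr = 282.08 mL → 282.08 mL × 0.212766 units/mL = 60.01702 units
Stage 2: 15.5 mL/hr × 5.4 hr = 83.7 mL → 83.7 mL × 0.212766 units/mL = 17.80851 units
Stage 3: 57.2 mL/hr × 7.4 hr = 423.28 mL → 423.28 mL × 0.212766 units/mL = 90.05957 units
Total = 60.01702 + 17.80851 + 90.05957 = 167.8851 units

168 units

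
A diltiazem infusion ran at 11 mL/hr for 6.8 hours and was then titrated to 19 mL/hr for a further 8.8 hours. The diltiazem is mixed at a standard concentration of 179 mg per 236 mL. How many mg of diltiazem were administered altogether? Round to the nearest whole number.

184 mg

Concentration = 179 mg ÷ 236 mL = 0.7584746 mg/mL
Stage 1: 11 mL/hr × 6.8 hr = 74.8 mL → 74.8 mL × 0.7584746 mg/mL = 56.7339 mg
Stage 2: 19 mL/hr × 8.8 hr = 167.2 mL → 167.2 mL × 0.7584746 mg/mL = 126.8169 mg
Total = 56.7339 + 126.8169 = 183.5508 mg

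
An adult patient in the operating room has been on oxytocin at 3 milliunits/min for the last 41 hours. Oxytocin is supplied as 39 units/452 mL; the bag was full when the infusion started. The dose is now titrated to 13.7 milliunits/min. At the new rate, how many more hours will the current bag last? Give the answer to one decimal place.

Initial rate:
3 milliunits/min × 60 min/hr = 180 milliunits/hr
Concentration = 39 units ÷ 452 mL = 0.08628319 units/mL = 86.28319 milliunits/mL
Rate = 180 milliunits/hr ÷ 86.28319 milliunits/mL = 2.086154 mL/hr
Volume infused so far = 2.086154 mL/hr × 41 hr = 85.53231 mL
Volume remaining = 452 − 85.53231 = 366.4677 mL
New rate:
13.7 milliunits/min × 60 min/hr = 822 milliunits/hr
Rate = 822 milliunits/hr ÷ 86.28319 milliunits/mL = 9.526769 mL/hr
Time remaining = 366.4677 mL ÷ 9.526769 mL/hr = 38.46715 hr

38.5 hours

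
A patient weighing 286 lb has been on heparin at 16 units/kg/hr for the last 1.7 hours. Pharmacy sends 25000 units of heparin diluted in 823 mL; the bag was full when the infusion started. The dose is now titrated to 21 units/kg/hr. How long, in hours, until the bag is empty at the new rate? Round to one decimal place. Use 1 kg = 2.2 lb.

Initial rate:
Weight = 286 lb ÷ 2.2 lb/kg = 130 kg
Dose = 16 units/kg/hr × 130 kg = 2080 units/hr
Concentration = 25000 units ÷ 823 mL = 30.37667 units/mL
Rate = 2080 units/hr ÷ 30.37667 units/mL = 68.4736 mL/hr
Volume infused so far = 68.4736 mL/hr × 1.7 hr = 116.4051 mL
Volume remaining = 823 − 116.4051 = 706.5949 mL
New rate:
Dose = 21 units/kg/hr × 130 kg = 2730 units/hr
Rate = 2730 units/hr ÷ 30.37667 units/mL = 89.8716 mL/hr
Time remaining = 706.5949 mL ÷ 89.8716 mL/hr = 7.862271 hr

7.9 hours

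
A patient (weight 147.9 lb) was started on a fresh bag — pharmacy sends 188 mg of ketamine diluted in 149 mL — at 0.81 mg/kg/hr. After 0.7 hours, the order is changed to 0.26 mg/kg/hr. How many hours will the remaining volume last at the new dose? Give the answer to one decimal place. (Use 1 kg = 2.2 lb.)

8.6 hours

Initial rate:
Weight = 147.9 lb ÷ 2.2 lb/kg = 67.22727 kg
Dose = 0.81 mg/kg/hr × 67.22727 kg = 54.45409 mg/hr
Concentration = 188 mg ÷ 149 mL = 1.261745 mg/mL
Rate = 54.45409 mg/hr ÷ 1.261745 mg/mL = 43.15776 mL/hr
Volume infused so far = 43.15776 mL/hr × 0.7 hr = 30.21043 mL
Volume remaining = 149 − 30.21043 = 118.7896 mL
New rate:
Dose = 0.26 mg/kg/hr × 67.22727 kg = 17.47909 mg/hr
Rate = 17.47909 mg/hr ÷ 1.261745 mg/mL = 13.85311 mL/hr
Time remaining = 118.7896 mL ÷ 13.85311 mL/hr = 8.574939 hr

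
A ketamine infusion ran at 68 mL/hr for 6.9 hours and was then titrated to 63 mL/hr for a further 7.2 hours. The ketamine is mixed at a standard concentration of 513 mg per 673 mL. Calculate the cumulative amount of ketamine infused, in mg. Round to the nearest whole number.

Concentration = 513 mg ÷ 673 mL = 0.7622585 mg/mL
Stage 1: 68 mL/hr × 6.9 hr = 469.2 mL → 469.2 mL × 0.7622585 mg/mL = 357.6517 mg
Stage 2: 63 mL/hr × 7.2 hr = 453.6 mL → 453.6 mL × 0.7622585 mg/mL = 345.7605 mg
Total = 357.6517 + 345.7605 = 703.4122 mg

703 mg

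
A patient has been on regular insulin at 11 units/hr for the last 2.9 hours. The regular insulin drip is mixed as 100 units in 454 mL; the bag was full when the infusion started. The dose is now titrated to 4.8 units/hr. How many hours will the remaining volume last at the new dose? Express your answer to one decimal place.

Initial rate:
Concentration = 100 units ÷ 454 mL = 0.2202643 units/mL
Rate = 11 units/hr ÷ 0.2202643 units/mL = 49.94 mL/hr
Volume infused so far = 49.94 mL/hr × 2.9 hr = 144.826 mL
Volume remaining = 454 − 144.826 = 309.174 mL
New rate:
Rate = 4.8 units/hr ÷ 0.2202643 units/mL = 21.792 mL/hr
Time remaining = 309.174 mL ÷ 21.792 mL/hr = 14.1875 hr

14.2 hours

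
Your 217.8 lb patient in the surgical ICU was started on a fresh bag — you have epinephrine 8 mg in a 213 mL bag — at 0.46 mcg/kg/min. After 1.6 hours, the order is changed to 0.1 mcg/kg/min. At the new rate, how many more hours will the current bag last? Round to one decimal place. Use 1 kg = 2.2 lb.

Initial rate:
Weight = 217.8 lb ÷ 2.2 lb/kg = 99 kg
Dose = 0.46 mcg/kg/min × 99 kg = 45.54 mcg/min
45.54 mcg/min × 60 min/hr = 2732.4 mcg/hr
Concentration = 8 mg ÷ 213 mL = 0.03755869 mg/mL = 37.55869 mcg/mL
Rate = 2732.4 mcg/hr ÷ 37.55869 mcg/mL = 72.75015 mL/hr
Volume infused so far = 72.75015 mL/hr × 1.6 hr = 116.4002 mL
Volume remaining = 213 − 116.4002 = 96.59976 mL
New rate:
Dose = 0.1 mcg/kg/min × 99 kg = 9.9 mcg/min
9.9 mcg/min × 60 min/hr = 594 mcg/hr
Rate = 594 mcg/hr ÷ 37.55869 mcg/mL = 15.81525 mL/hr
Time remaining = 96.59976 mL ÷ 15.81525 mL/hr = 6.108013 hr

6.1 hours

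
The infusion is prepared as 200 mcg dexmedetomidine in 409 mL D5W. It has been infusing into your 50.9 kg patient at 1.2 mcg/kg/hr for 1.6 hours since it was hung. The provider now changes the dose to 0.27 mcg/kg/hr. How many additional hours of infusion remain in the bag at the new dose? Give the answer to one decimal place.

Initial rate:
Dose = 1.2 mcg/kg/hr × 50.9 kg = 61.08 mcg/hr
Concentration = 200 mcg ÷ 409 mL = 0.4889976 mcg/mL
Rate = 61.08 mcg/hr ÷ 0.4889976 mcg/mL = 124.9086 mL/hr
Volume infused so far = 124.9086 mL/hr × 1.6 hr = 199.8538 mL
Volume remaining = 409 − 199.8538 = 209.1462 mL
New rate:
Dose = 0.27 mcg/kg/hr × 50.9 kg = 13.743 mcg/hr
Rate = 13.743 mcg/hr ÷ 0.4889976 mcg/mL = 28.10444 mL/hr
Time remaining = 209.1462 mL ÷ 28.10444 mL/hr = 7.441752 hr

7.4 hours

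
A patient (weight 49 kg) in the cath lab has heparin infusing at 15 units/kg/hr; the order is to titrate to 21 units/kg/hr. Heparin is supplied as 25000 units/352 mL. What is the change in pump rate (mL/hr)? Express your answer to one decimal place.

At the current dose:
Dose = 15 units/kg/hr × 49 kg = 735 units/hr
Concentration = 25000 units ÷ 352 mL = 71.02273 units/mL
Rate = 735 units/hr ÷ 71.02273 units/mL = 10.3488 mL/hr
At the new dose:
Dose = 21 units/kg/hr × 49 kg = 1029 units/hr
Rate = 1029 units/hr ÷ 71.02273 units/mL = 14.48832 mL/hr
Change = 14.48832 − 10.3488 = 4.13952 mL/hr → 4.13952 mL/hr increase

4.1 mL/hr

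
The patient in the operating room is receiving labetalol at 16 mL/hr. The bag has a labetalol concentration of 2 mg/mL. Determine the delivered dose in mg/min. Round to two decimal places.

Drug rate = 16 mL/hr × 2 mg/mL = 32 mg/hr
32 mg/hr ÷ 60 min/hr = 0.5333333 mg/min

0.53 mg/min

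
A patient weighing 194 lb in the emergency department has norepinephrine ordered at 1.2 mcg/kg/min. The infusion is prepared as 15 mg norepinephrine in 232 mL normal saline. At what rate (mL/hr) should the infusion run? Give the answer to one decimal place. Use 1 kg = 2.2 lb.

Weight = 194 lb ÷ 2.2 lb/kg = 88.18182 kg
Dose = 1.2 mcg/kg/min × 88.18182 kg = 105.8182 mcg/min
105.8182 mcg/min × 60 min/hr = 6349.091 mcg/hr
Concentration = 15 mg ÷ 232 mL = 0.06465517 mg/mL = 64.65517 mcg/mL
Rate = 6349.091 mcg/hr ÷ 64.65517 mcg/mL = 98.19927 mL/hr

98.2 mL/hr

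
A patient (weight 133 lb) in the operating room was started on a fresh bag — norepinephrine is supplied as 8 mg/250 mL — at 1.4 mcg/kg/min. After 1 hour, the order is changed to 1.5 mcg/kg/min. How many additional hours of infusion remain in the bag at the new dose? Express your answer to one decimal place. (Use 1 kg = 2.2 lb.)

0.5 hours

Initial rate:
Weight = 133 lb ÷ 2.2 lb/kg = 60.45455 kg
Dose = 1.4 mcg/kg/min × 60.45455 kg = 84.63636 mcg/min
84.63636 mcg/min × 60 min/hr = 5078.182 mcg/hr
Concentration = 8 mg ÷ 250 mL = 0.032 mg/mL = 32 mcg/mL
Rate = 5078.182 mcg/hr ÷ 32 mcg/mL = 158.6932 mL/hr
Volume infused so far = 158.6932 mL/hr × 1 hr = 158.6932 mL
Volume remaining = 250 − 158.6932 = 91.30682 mL
New rate:
Dose = 1.5 mcg/kg/min × 60.45455 kg = 90.68182 mcg/min
90.68182 mcg/min × 60 min/hr = 5440.909 mcg/hr
Rate = 5440.909 mcg/hr ÷ 32 mcg/mL = 170.0284 mL/hr
Time remaining = 91.30682 mL ÷ 170.0284 mL/hr = 0.5370092 hr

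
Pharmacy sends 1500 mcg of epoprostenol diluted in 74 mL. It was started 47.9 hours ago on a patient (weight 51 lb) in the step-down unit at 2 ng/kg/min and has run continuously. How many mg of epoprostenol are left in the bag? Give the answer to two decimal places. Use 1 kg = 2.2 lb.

Weight = 51 lb ÷ 2.2 lb/kg = 23.18182 kg
Dose = 2 ng/kg/min × 23.18182 kg = 46.36364 ng/min
46.36364 ng/min × 60 min/hr = 2781.818 ng/hr
Concentration = 1500 mcg ÷ 74 mL = 20.27027 mcg/mL = 20270.27 ng/mL
Rate = 2781.818 ng/hr ÷ 20270.27 ng/mL = 0.1372364 mL/hr
Volume infused = 0.1372364 mL/hr × 47.9 hr = 6.573622 mL
Volume remaining = 74 − 6.573622 = 67.42638 mL
Drug remaining = 67.42638 mL × 20270.27 ng/mL = 1366751 ng = 1.366751 mg

1.37 mg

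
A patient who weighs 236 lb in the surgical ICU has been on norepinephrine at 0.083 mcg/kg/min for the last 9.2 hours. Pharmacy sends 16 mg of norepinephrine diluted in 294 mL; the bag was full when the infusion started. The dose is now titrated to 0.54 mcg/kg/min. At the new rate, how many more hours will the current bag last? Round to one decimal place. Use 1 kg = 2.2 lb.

3.2 hours

Initial rate:
Weight = 236 lb ÷ 2.2 lb/kg = 107.2727 kg
Dose = 0.083 mcg/kg/min × 107.2727 kg = 8.903636 mcg/min
8.903636 mcg/min × 60 min/hr = 534.2182 mcg/hr
Concentration = 16 mg ÷ 294 mL = 0.05442177 mg/mL = 54.42177 mcg/mL
Rate = 534.2182 mcg/hr ÷ 54.42177 mcg/mL = 9.816259 mL/hr
Volume infused so far = 9.816259 mL/hr × 9.2 hr = 90.30958 mL
Volume remaining = 294 − 90.30958 = 203.6904 mL
New rate:
Dose = 0.54 mcg/kg/min × 107.2727 kg = 57.92727 mcg/min
57.92727 mcg/min × 60 min/hr = 3475.636 mcg/hr
Rate = 3475.636 mcg/hr ÷ 54.42177 mcg/mL = 63.86482 mL/hr
Time remaining = 203.6904 mL ÷ 63.86482 mL/hr = 3.189399 hr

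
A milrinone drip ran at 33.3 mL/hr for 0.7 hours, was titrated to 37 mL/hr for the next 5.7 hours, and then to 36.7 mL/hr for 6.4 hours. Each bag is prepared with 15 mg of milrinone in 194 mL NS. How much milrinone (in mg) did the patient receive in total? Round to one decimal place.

36.3 mg

Concentration = 15 mg ÷ 194 mL = 0.07731959 mg/mL
Stage 1: 33.3 mL/hr × 0.7 hr = 23.31 mL → 23.31 mL × 0.07731959 mg/mL = 1.80232 mg
Stage 2: 37 mL/hr × 5.7 hr = 210.9 mL → 210.9 mL × 0.07731959 mg/mL = 16.3067 mg
Stage 3: 36.7 mL/hr × 6.4 hr = 234.88 mL → 234.88 mL × 0.07731959 mg/mL = 18.16082 mg
Total = 1.80232 + 16.3067 + 18.16082 = 36.26985 mg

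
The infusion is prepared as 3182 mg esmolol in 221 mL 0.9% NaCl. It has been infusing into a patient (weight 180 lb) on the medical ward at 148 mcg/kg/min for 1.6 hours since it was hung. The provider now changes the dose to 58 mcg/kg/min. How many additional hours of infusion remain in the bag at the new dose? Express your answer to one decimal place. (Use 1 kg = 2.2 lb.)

Initial rate:
Weight = 180 lb ÷ 2.2 lb/kg = 81.81818 kg
Dose = 148 mcg/kg/min × 81.81818 kg = 12109.09 mcg/min
12109.09 mcg/min × 60 min/hr = 726545.5 mcg/hr
Concentration = 3182 mg ÷ 221 mL = 14.39819 mg/mL = 14398.19 mcg/mL
Rate = 726545.5 mcg/hr ÷ 14398.19 mcg/mL = 50.46089 mL/hr
Volume infused so far = 50.46089 mL/hr × 1.6 hr = 80.73742 mL
Volume remaining = 221 − 80.73742 = 140.2626 mL
New rate:
Dose = 58 mcg/kg/min × 81.81818 kg = 4745.455 mcg/min
4745.455 mcg/min × 60 min/hr = 284727.3 mcg/hr
Rate = 284727.3 mcg/hr ÷ 14398.19 mcg/mL = 19.77521 mL/hr
Time remaining = 140.2626 mL ÷ 19.77521 mL/hr = 7.092848 hr

7.1 hours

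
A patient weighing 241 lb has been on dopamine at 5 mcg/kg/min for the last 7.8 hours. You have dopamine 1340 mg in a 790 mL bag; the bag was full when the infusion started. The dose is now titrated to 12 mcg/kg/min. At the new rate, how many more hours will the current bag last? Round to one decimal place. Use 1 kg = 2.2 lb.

Initial rate:
Weight = 241 lb ÷ 2.2 lb/kg = 109.5455 kg
Dose = 5 mcg/kg/min × 109.5455 kg = 547.7273 mcg/min
547.7273 mcg/min × 60 min/hr = 32863.64 mcg/hr
Concentration = 1340 mg ÷ 790 mL = 1.696203 mg/mL = 1696.203 mcg/mL
Rate = 32863.64 mcg/hr ÷ 1696.203 mcg/mL = 19.37483 mL/hr
Volume infused so far = 19.37483 mL/hr × 7.8 hr = 151.1237 mL
Volume remaining = 790 − 151.1237 = 638.8763 mL
New rate:
Dose = 12 mcg/kg/min × 109.5455 kg = 1314.545 mcg/min
1314.545 mcg/min × 60 min/hr = 78872.73 mcg/hr
Rate = 78872.73 mcg/hr ÷ 1696.203 mcg/mL = 46.49959 mL/hr
Time remaining = 638.8763 mL ÷ 46.49959 mL/hr = 13.7394 hr

13.7 hours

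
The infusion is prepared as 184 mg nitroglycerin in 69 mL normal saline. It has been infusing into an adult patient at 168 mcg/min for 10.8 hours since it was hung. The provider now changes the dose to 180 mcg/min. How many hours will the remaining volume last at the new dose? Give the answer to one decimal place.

7.0 hours

Initial rate:
168 mcg/min × 60 min/hr = 10080 mcg/hr
Concentration = 184 mg ÷ 69 mL = 2.666667 mg/mL = 2666.667 mcg/mL
Rate = 10080 mcg/hr ÷ 2666.667 mcg/mL = 3.78 mL/hr
Volume infused so far = 3.78 mL/hr × 10.8 hr = 40.824 mL
Volume remaining = 69 − 40.824 = 28.176 mL
New rate:
180 mcg/min × 60 min/hr = 10800 mcg/hr
Rate = 10800 mcg/hr ÷ 2666.667 mcg/mL = 4.05 mL/hr
Time remaining = 28.176 mL ÷ 4.05 mL/hr = 6.957037 hr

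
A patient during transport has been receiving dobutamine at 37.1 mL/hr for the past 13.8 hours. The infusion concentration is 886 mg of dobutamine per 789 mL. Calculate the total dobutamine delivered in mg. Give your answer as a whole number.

Concentration = 886 mg ÷ 789 mL = 1.12294 mg/mL = 1122.94 mcg/mL
Drug rate = 37.1 mL/hr × 1122.94 mcg/mL = 41661.09 mcg/hr
Total = 41661.09 mcg/hr × 13.8 hr = 574923 mcg = 574.923 mg

575 mg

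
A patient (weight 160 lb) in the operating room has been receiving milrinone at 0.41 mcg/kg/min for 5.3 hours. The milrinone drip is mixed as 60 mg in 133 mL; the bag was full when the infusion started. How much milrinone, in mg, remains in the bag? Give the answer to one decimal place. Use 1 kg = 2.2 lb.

50.5 mg

Weight = 160 lb ÷ 2.2 lb/kg = 72.72727 kg
Dose = 0.41 mcg/kg/min × 72.72727 kg = 29.81818 mcg/min
29.81818 mcg/min × 60 min/hr = 1789.091 mcg/hr
Concentration = 60 mg ÷ 133 mL = 0.4511278 mg/mL = 451.1278 mcg/mL
Rate = 1789.091 mcg/hr ÷ 451.1278 mcg/mL = 3.965818 mL/hr
Volume infused = 3.965818 mL/hr × 5.3 hr = 21.01884 mL
Volume remaining = 133 − 21.01884 = 111.9812 mL
Drug remaining = 111.9812 mL × 451.1278 mcg/mL = 50517.82 mcg = 50.51782 mg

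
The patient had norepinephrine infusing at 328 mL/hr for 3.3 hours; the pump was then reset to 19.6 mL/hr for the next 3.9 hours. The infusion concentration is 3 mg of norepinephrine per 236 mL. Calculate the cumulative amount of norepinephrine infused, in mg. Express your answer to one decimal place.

14.7 mg

Concentration = 3 mg ÷ 236 mL = 0.01271186 mg/mL
Stage 1: 328 mL/hr × 3.3 hr = 1082.4 mL → 1082.4 mL × 0.01271186 mg/mL = 13.75932 mg
Stage 2: 19.6 mL/hr × 3.9 hr = 76.44 mL → 76.44 mL × 0.01271186 mg/mL = 0.9716949 mg
Total = 13.75932 + 0.9716949 = 14.73102 mg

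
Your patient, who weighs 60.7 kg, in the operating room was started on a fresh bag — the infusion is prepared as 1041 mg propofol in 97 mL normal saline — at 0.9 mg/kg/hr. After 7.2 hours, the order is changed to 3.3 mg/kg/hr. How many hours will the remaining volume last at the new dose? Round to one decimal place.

Initial rate:
Dose = 0.9 mg/kg/hr × 60.7 kg = 54.63 mg/hr
Concentration = 1041 mg ÷ 97 mL = 10.73196 mg/mL
Rate = 54.63 mg/hr ÷ 10.73196 mg/mL = 5.090403 mL/hr
Volume infused so far = 5.090403 mL/hr × 7.2 hr = 36.6509 mL
Volume remaining = 97 − 36.6509 = 60.3491 mL
New rate:
Dose = 3.3 mg/kg/hr × 60.7 kg = 200.31 mg/hr
Rate = 200.31 mg/hr ÷ 10.73196 mg/mL = 18.66481 mL/hr
Time remaining = 60.3491 mL ÷ 18.66481 mL/hr = 3.233308 hr

3.2 hours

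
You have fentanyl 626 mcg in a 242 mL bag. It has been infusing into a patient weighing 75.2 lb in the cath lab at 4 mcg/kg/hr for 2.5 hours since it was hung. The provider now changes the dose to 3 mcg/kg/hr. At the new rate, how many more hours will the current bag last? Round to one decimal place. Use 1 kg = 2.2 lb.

2.8 hours

Initial rate:
Weight = 75.2 lb ÷ 2.2 lb/kg = 34.18182 kg
Dose = 4 mcg/kg/hr × 34.18182 kg = 136.7273 mcg/hr
Concentration = 626 mcg ÷ 242 mL = 2.586777 mcg/mL
Rate = 136.7273 mcg/hr ÷ 2.586777 mcg/mL = 52.85623 mL/hr
Volume infused so far = 52.85623 mL/hr × 2.5 hr = 132.1406 mL
Volume remaining = 242 − 132.1406 = 109.8594 mL
New rate:
Dose = 3 mcg/kg/hr × 34.18182 kg = 102.5455 mcg/hr
Rate = 102.5455 mcg/hr ÷ 2.586777 mcg/mL = 39.64217 mL/hr
Time remaining = 109.8594 mL ÷ 39.64217 mL/hr = 2.771277 hr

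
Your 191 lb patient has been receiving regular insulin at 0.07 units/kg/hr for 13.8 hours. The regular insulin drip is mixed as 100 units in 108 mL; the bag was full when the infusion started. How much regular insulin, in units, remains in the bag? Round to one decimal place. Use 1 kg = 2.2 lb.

16.1 units

Weight = 191 lb ÷ 2.2 lb/kg = 86.81818 kg
Dose = 0.07 units/kg/hr × 86.81818 kg = 6.077273 units/hr
Concentration = 100 units ÷ 108 mL = 0.9259259 units/mL
Rate = 6.077273 units/hr ÷ 0.9259259 units/mL = 6.563455 mL/hr
Volume infused = 6.563455 mL/hr × 13.8 hr = 90.57567 mL
Volume remaining = 108 − 90.57567 = 17.42433 mL
Drug remaining = 17.42433 mL × 0.9259259 units/mL = 16.13364 units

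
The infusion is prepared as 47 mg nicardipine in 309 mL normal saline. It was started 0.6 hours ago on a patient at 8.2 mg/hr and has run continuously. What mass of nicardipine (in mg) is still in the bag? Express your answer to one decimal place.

Concentration = 47 mg ÷ 309 mL = 0.1521036 mg/mL
Rate = 8.2 mg/hr ÷ 0.1521036 mg/mL = 53.91064 mL/hr
Volume infused = 53.91064 mL/hr × 0.6 hr = 32.34638 mL
Volume remaining = 309 − 32.34638 = 276.6536 mL
Drug remaining = 276.6536 mL × 0.1521036 mg/mL = 42.08 mg

42.1 mg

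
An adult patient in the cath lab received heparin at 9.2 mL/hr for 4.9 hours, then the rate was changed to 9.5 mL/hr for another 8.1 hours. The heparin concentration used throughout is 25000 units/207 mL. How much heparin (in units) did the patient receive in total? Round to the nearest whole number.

14738 units

Concentration = 25000 units ÷ 207 mL = 120.7729 units/mL
Stage 1: 9.2 mL/hr × 4.9 hr = 45.08 mL → 45.08 mL × 120.7729 units/mL = 5444.444 units
Stage 2: 9.5 mL/hr × 8.1 hr = 76.95 mL → 76.95 mL × 120.7729 units/mL = 9293.478 units
Total = 5444.444 + 9293.478 = 14737.92 units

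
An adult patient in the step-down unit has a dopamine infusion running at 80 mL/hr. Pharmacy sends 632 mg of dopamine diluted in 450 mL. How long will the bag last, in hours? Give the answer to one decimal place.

Duration = 450 mL ÷ 80 mL/hr = 5.625 hr

5.6 hours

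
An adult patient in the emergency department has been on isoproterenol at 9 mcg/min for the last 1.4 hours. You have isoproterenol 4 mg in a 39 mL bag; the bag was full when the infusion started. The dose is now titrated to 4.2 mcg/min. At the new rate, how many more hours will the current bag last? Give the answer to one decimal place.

12.9 hours

Initial rate:
9 mcg/min × 60 min/hr = 540 mcg/hr
Concentration = 4 mg ÷ 39 mL = 0.1025641 mg/mL = 102.5641 mcg/mL
Rate = 540 mcg/hr ÷ 102.5641 mcg/mL = 5.265 mL/hr
Volume infused so far = 5.265 mL/hr × 1.4 hr = 7.371 mL
Volume remaining = 39 − 7.371 = 31.629 mL
New rate:
4.2 mcg/min × 60 min/hr = 252 mcg/hr
Rate = 252 mcg/hr ÷ 102.5641 mcg/mL = 2.457 mL/hr
Time remaining = 31.629 mL ÷ 2.457 mL/hr = 12.87302 hr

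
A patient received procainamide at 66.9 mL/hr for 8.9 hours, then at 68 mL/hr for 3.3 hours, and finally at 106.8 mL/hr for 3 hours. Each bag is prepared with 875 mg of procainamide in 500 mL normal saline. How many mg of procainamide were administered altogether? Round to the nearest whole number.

Concentration = 875 mg ÷ 500 mL = 1.75 mg/mL
Stage 1: 66.9 mL/hr × 8.9 hr = 595.41 mL → 595.41 mL × 1.75 mg/mL = 1041.968 mg
Stage 2: 68 mL/hr × 3.3 hr = 224.4 mL → 224.4 mL × 1.75 mg/mL = 392.7 mg
Stage 3: 106.8 mL/hr × 3 hr = 320.4 mL → 320.4 mL × 1.75 mg/mL = 560.7 mg
Total = 1041.968 + 392.7 + 560.7 = 1995.368 mg

1995 mg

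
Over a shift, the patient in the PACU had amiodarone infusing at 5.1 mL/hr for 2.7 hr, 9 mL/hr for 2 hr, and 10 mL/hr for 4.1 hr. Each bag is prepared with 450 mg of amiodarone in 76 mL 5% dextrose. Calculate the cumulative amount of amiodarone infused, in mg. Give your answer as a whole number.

431 mg

Concentration = 450 mg ÷ 76 mL = 5.921053 mg/mL
Stage 1: 5.1 mL/hr × 2.7 hr = 13.77 mL → 13.77 mL × 5.921053 mg/mL = 81.53289 mg
Stage 2: 9 mL/hr × 2 hr = 18 mL → 18 mL × 5.921053 mg/mL = 106.5789 mg
Stage 3: 10 mL/hr × 4.1 hr = 41 mL → 41 mL × 5.921053 mg/mL = 242.7632 mg
Total = 81.53289 + 106.5789 + 242.7632 = 430.875 mg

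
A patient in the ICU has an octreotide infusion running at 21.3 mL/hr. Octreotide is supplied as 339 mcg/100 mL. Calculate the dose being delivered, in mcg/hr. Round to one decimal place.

72.2 mcg/hr

Concentration = 339 mcg ÷ 100 mL = 3.39 mcg/mL
Drug rate = 21.3 mL/hr × 3.39 mcg/mL = 72.207 mcg/hr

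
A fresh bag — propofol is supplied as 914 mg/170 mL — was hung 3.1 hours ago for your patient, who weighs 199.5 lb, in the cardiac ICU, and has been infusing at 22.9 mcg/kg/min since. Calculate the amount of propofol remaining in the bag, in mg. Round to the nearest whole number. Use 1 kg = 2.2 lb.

528 mg

Weight = 199.5 lb ÷ 2.2 lb/kg = 90.68182 kg
Dose = 22.9 mcg/kg/min × 90.68182 kg = 2076.614 mcg/min
2076.614 mcg/min × 60 min/hr = 124596.8 mcg/hr
Concentration = 914 mg ÷ 170 mL = 5.376471 mg/mL = 5376.471 mcg/mL
Rate = 124596.8 mcg/hr ÷ 5376.471 mcg/mL = 23.17446 mL/hr
Volume infused = 23.17446 mL/hr × 3.1 hr = 71.84083 mL
Volume remaining = 170 − 71.84083 = 98.15917 mL
Drug remaining = 98.15917 mL × 5376.471 mcg/mL = 527749.9 mcg = 527.7499 mg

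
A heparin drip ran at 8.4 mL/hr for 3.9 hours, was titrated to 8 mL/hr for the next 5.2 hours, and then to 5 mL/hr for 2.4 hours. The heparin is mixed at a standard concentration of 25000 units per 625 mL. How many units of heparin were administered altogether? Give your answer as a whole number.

Concentration = 25000 units ÷ 625 mL = 40 units/mL
Stage 1: 8.4 mL/hr × 3.9 hr = 32.76 mL → 32.76 mL × 40 units/mL = 1310.4 units
Stage 2: 8 mL/hr × 5.2 hr = 41.6 mL → 41.6 mL × 40 units/mL = 1664 units
Stage 3: 5 mL/hr × 2.4 hr = 12 mL → 12 mL × 40 units/mL = 480 units
Total = 1310.4 + 1664 + 480 = 3454.4 units

3454 units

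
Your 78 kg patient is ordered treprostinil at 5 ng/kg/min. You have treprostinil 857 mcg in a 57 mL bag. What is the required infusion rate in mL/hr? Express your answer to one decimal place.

Dose = 5 ng/kg/min × 78 kg = 390 ng/min
390 ng/min × 60 min/hr = 23400 ng/hr
Concentration = 857 mcg ÷ 57 mL = 15.03509 mcg/mL = 15035.09 ng/mL
Rate = 23400 ng/hr ÷ 15035.09 ng/mL = 1.556359 mL/hr

1.6 mL/hr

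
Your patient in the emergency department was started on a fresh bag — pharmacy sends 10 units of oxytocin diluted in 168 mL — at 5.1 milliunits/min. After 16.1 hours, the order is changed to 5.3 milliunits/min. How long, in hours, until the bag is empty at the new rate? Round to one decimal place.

16.0 hours

Initial rate:
5.1 milliunits/min × 60 min/hr = 306 milliunits/hr
Concentration = 10 units ÷ 168 mL = 0.05952381 units/mL = 59.52381 milliunits/mL
Rate = 306 milliunits/hr ÷ 59.52381 milliunits/mL = 5.1408 mL/hr
Volume infused so far = 5.1408 mL/hr × 16.1 hr = 82.76688 mL
Volume remaining = 168 − 82.76688 = 85.23312 mL
New rate:
5.3 milliunits/min × 60 min/hr = 318 milliunits/hr
Rate = 318 milliunits/hr ÷ 59.52381 milliunits/mL = 5.3424 mL/hr
Time remaining = 85.23312 mL ÷ 5.3424 mL/hr = 15.95409 hr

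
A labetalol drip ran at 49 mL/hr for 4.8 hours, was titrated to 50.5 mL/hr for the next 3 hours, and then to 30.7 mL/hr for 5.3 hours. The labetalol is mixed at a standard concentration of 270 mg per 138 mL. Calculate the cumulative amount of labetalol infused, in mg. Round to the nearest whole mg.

1075 mg

Concentration = 270 mg ÷ 138 mL = 1.956522 mg/mL
Stage 1: 49 mL/hr × 4.8 hr = 235.2 mL → 235.2 mL × 1.956522 mg/mL = 460.1739 mg
Stage 2: 50.5 mL/hr × 3 hr = 151.5 mL → 151.5 mL × 1.956522 mg/mL = 296.413 mg
Stage 3: 30.7 mL/hr × 5.3 hr = 162.71 mL → 162.71 mL × 1.956522 mg/mL = 318.3457 mg
Total = 460.1739 + 296.413 + 318.3457 = 1074.933 mg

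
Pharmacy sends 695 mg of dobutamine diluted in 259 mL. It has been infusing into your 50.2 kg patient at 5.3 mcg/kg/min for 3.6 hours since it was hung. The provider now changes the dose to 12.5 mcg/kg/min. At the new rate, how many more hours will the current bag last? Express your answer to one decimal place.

16.9 hours

Initial rate:
Dose = 5.3 mcg/kg/min × 50.2 kg = 266.06 mcg/min
266.06 mcg/min × 60 min/hr = 15963.6 mcg/hr
Concentration = 695 mg ÷ 259 mL = 2.683398 mg/mL = 2683.398 mcg/mL
Rate = 15963.6 mcg/hr ÷ 2683.398 mcg/mL = 5.949025 mL/hr
Volume infused so far = 5.949025 mL/hr × 3.6 hr = 21.41649 mL
Volume remaining = 259 − 21.41649 = 237.5835 mL
New rate:
Dose = 12.5 mcg/kg/min × 50.2 kg = 627.5 mcg/min
627.5 mcg/min × 60 min/hr = 37650 mcg/hr
Rate = 37650 mcg/hr ÷ 2683.398 mcg/mL = 14.03072 mL/hr
Time remaining = 237.5835 mL ÷ 14.03072 mL/hr = 16.9331 hr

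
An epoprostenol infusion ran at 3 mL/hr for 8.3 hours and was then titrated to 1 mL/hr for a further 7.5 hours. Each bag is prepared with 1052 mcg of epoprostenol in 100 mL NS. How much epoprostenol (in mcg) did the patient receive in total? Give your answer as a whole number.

Concentration = 1052 mcg ÷ 100 mL = 10.52 mcg/mL
Stage 1: 3 mL/hr × 8.3 hr = 24.9 mL → 24.9 mL × 10.52 mcg/mL = 261.948 mcg
Stage 2: 1 mL/hr × 7.5 hr = 7.5 mL → 7.5 mL × 10.52 mcg/mL = 78.9 mcg
Total = 261.948 + 78.9 = 340.848 mcg

341 mcg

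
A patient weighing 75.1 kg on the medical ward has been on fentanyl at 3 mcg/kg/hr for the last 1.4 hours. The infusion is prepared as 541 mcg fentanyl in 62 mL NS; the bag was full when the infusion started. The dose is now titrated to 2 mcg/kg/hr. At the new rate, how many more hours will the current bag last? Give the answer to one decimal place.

1.5 hours

Initial rate:
Dose = 3 mcg/kg/hr × 75.1 kg = 225.3 mcg/hr
Concentration = 541 mcg ÷ 62 mL = 8.725806 mcg/mL
Rate = 225.3 mcg/hr ÷ 8.725806 mcg/mL = 25.81996 mL/hr
Volume infused so far = 25.81996 mL/hr × 1.4 hr = 36.14795 mL
Volume remaining = 62 − 36.14795 = 25.85205 mL
New rate:
Dose = 2 mcg/kg/hr × 75.1 kg = 150.2 mcg/hr
Rate = 150.2 mcg/hr ÷ 8.725806 mcg/mL = 17.21331 mL/hr
Time remaining = 25.85205 mL ÷ 17.21331 mL/hr = 1.501864 hr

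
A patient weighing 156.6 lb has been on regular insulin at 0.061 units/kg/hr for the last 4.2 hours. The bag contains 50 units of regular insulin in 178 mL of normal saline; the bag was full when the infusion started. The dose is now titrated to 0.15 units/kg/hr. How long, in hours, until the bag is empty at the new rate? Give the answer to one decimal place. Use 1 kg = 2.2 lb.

Initial rate:
Weight = 156.6 lb ÷ 2.2 lb/kg = 71.18182 kg
Dose = 0.061 units/kg/hr × 71.18182 kg = 4.342091 units/hr
Concentration = 50 units ÷ 178 mL = 0.2808989 units/mL
Rate = 4.342091 units/hr ÷ 0.2808989 units/mL = 15.45784 mL/hr
Volume infused so far = 15.45784 mL/hr × 4.2 hr = 64.92294 mL
Volume remaining = 178 − 64.92294 = 113.0771 mL
New rate:
Dose = 0.15 units/kg/hr × 71.18182 kg = 10.67727 units/hr
Rate = 10.67727 units/hr ÷ 0.2808989 units/mL = 38.01109 mL/hr
Time remaining = 113.0771 mL ÷ 38.01109 mL/hr = 2.974844 hr

3.0 hours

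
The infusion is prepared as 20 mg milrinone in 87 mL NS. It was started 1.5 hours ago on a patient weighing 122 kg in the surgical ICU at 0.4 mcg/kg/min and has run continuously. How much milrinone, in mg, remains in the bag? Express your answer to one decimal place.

15.6 mg

Dose = 0.4 mcg/kg/min × 122 kg = 48.8 mcg/min
48.8 mcg/min × 60 min/hr = 2928 mcg/hr
Concentration = 20 mg ÷ 87 mL = 0.2298851 mg/mL = 229.8851 mcg/mL
Rate = 2928 mcg/hr ÷ 229.8851 mcg/mL = 12.7368 mL/hr
Volume infused = 12.7368 mL/hr × 1.5 hr = 19.1052 mL
Volume remaining = 87 − 19.1052 = 67.8948 mL
Drug remaining = 67.8948 mL × 229.8851 mcg/mL = 15608 mcg = 15.608 mg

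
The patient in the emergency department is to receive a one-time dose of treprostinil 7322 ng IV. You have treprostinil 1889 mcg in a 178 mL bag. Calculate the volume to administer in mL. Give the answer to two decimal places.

0.69 mL

Concentration = 1889 mcg ÷ 178 mL = 10.61236 mcg/mL = 10612.36 ng/mL
Volume = 7322 ng ÷ 10612.36 ng/mL = 0.6899502 mL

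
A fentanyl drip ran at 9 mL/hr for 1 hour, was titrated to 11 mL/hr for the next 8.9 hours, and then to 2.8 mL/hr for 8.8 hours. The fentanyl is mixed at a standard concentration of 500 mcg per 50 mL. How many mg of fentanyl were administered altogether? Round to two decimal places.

1.32 mg

Concentration = 500 mcg ÷ 50 mL = 10 mcg/mL
Stage 1: 9 mL/hr × 1 hr = 9 mL → 9 mL × 10 mcg/mL = 90 mcg
Stage 2: 11 mL/hr × 8.9 hr = 97.9 mL → 97.9 mL × 10 mcg/mL = 979 mcg
Stage 3: 2.8 mL/hr × 8.8 hr = 24.64 mL → 24.64 mL × 10 mcg/mL = 246.4 mcg
Total = 90 + 979 + 246.4 = 1315.4 mcg = 1.3154 mg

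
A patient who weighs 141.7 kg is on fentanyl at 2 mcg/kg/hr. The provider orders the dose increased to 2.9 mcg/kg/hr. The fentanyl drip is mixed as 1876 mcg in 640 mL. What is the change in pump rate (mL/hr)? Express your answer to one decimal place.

At the current dose:
Dose = 2 mcg/kg/hr × 141.7 kg = 283.4 mcg/hr
Concentration = 1876 mcg ÷ 640 mL = 2.93125 mcg/mL
Rate = 283.4 mcg/hr ÷ 2.93125 mcg/mL = 96.6823 mL/hr
At the new dose:
Dose = 2.9 mcg/kg/hr × 141.7 kg = 410.93 mcg/hr
Rate = 410.93 mcg/hr ÷ 2.93125 mcg/mL = 140.1893 mL/hr
Change = 140.1893 − 96.6823 = 43.50704 mL/hr → 43.50704 mL/hr increase

43.5 mL/hr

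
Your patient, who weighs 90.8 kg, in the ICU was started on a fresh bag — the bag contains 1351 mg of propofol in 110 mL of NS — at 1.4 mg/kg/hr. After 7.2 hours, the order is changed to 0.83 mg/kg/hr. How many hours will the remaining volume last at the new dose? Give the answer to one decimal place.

Initial rate:
Dose = 1.4 mg/kg/hr × 90.8 kg = 127.12 mg/hr
Concentration = 1351 mg ÷ 110 mL = 12.28182 mg/mL
Rate = 127.12 mg/hr ÷ 12.28182 mg/mL = 10.35026 mL/hr
Volume infused so far = 10.35026 mL/hr × 7.2 hr = 74.52187 mL
Volume remaining = 110 − 74.52187 = 35.47813 mL
New rate:
Dose = 0.83 mg/kg/hr × 90.8 kg = 75.364 mg/hr
Rate = 75.364 mg/hr ÷ 12.28182 mg/mL = 6.136225 mL/hr
Time remaining = 35.47813 mL ÷ 6.136225 mL/hr = 5.781753 hr

5.8 hours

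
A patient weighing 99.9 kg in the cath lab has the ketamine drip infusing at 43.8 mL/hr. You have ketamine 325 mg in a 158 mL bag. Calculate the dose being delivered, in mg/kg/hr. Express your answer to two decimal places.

Concentration = 325 mg ÷ 158 mL = 2.056962 mg/mL
Drug rate = 43.8 mL/hr × 2.056962 mg/mL = 90.09494 mg/hr
90.09494 mg/hr ÷ 99.9 kg = 0.9018512 mg/kg/hr

0.90 mg/kg/hr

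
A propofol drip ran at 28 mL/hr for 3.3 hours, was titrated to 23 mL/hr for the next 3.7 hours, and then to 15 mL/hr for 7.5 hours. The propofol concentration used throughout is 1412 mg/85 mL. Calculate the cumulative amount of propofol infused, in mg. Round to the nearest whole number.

Concentration = 1412 mg ÷ 85 mL = 16.61176 mg/mL
Stage 1: 28 mL/hr × 3.3 hr = 92.4 mL → 92.4 mL × 16.61176 mg/mL = 1534.927 mg
Stage 2: 23 mL/hr × 3.7 hr = 85.1 mL → 85.1 mL × 16.61176 mg/mL = 1413.661 mg
Stage 3: 15 mL/hr × 7.5 hr = 112.5 mL → 112.5 mL × 16.61176 mg/mL = 1868.824 mg
Total = 1534.927 + 1413.661 + 1868.824 = 4817.412 mg

4817 mg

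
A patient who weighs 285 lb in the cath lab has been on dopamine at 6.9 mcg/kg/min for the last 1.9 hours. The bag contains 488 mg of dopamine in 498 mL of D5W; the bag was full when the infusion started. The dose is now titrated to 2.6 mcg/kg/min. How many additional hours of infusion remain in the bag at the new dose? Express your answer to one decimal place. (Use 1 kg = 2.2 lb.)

19.1 hours

Initial rate:
Weight = 285 lb ÷ 2.2 lb/kg = 129.5455 kg
Dose = 6.9 mcg/kg/min × 129.5455 kg = 893.8636 mcg/min
893.8636 mcg/min × 60 min/hr = 53631.82 mcg/hr
Concentration = 488 mg ÷ 498 mL = 0.9799197 mg/mL = 979.9197 mcg/mL
Rate = 53631.82 mcg/hr ÷ 979.9197 mcg/mL = 54.73083 mL/hr
Volume infused so far = 54.73083 mL/hr × 1.9 hr = 103.9886 mL
Volume remaining = 498 − 103.9886 = 394.0114 mL
New rate:
Dose = 2.6 mcg/kg/min × 129.5455 kg = 336.8182 mcg/min
336.8182 mcg/min × 60 min/hr = 20209.09 mcg/hr
Rate = 20209.09 mcg/hr ÷ 979.9197 mcg/mL = 20.62321 mL/hr
Time remaining = 394.0114 mL ÷ 20.62321 mL/hr = 19.10524 hr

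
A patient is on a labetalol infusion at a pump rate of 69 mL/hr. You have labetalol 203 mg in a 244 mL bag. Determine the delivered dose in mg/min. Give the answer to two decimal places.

Concentration = 203 mg ÷ 244 mL = 0.8319672 mg/mL
Drug rate = 69 mL/hr × 0.8319672 mg/mL = 57.40574 mg/hr
57.40574 mg/hr ÷ 60 min/hr = 0.9567623 mg/min

0.96 mg/min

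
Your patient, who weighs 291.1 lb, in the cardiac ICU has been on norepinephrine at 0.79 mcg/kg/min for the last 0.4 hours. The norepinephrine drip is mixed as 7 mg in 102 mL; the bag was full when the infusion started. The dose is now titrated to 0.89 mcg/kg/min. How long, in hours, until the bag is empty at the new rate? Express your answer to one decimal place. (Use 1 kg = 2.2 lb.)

0.6 hours

Initial rate:
Weight = 291.1 lb ÷ 2.2 lb/kg = 132.3182 kg
Dose = 0.79 mcg/kg/min × 132.3182 kg = 104.5314 mcg/min
104.5314 mcg/min × 60 min/hr = 6271.882 mcg/hr
Concentration = 7 mg ÷ 102 mL = 0.06862745 mg/mL = 68.62745 mcg/mL
Rate = 6271.882 mcg/hr ÷ 68.62745 mcg/mL = 91.39028 mL/hr
Volume infused so far = 91.39028 mL/hr × 0.4 hr = 36.55611 mL
Volume remaining = 102 − 36.55611 = 65.44389 mL
New rate:
Dose = 0.89 mcg/kg/min × 132.3182 kg = 117.7632 mcg/min
117.7632 mcg/min × 60 min/hr = 7065.791 mcg/hr
Rate = 7065.791 mcg/hr ÷ 68.62745 mcg/mL = 102.9587 mL/hr
Time remaining = 65.44389 mL ÷ 102.9587 mL/hr = 0.6356326 hr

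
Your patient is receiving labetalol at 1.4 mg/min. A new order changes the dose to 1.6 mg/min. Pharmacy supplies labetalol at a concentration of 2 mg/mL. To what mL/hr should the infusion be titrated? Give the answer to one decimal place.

1.6 mg/min × 60 min/hr = 96 mg/hr
Rate = 96 mg/hr ÷ 2 mg/mL = 48 mL/hr

48.0 mL/hr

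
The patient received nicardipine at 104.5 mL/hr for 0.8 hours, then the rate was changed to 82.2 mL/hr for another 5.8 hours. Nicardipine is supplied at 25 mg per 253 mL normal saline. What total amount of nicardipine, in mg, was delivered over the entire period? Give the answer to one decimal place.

Concentration = 25 mg ÷ 253 mL = 0.09881423 mg/mL
Stage 1: 104.5 mL/hr × 0.8 hr = 83.6 mL → 83.6 mL × 0.09881423 mg/mL = 8.26087 mg
Stage 2: 82.2 mL/hr × 5.8 hr = 476.76 mL → 476.76 mL × 0.09881423 mg/mL = 47.11067 mg
Total = 8.26087 + 47.11067 = 55.37154 mg

55.4 mg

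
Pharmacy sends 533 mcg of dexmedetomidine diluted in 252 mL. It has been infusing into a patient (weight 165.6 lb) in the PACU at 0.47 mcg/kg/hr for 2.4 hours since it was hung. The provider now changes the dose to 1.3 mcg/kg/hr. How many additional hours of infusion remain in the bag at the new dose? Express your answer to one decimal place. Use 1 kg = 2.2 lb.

Initial rate:
Weight = 165.6 lb ÷ 2.2 lb/kg = 75.27273 kg
Dose = 0.47 mcg/kg/hr × 75.27273 kg = 35.37818 mcg/hr
Concentration = 533 mcg ÷ 252 mL = 2.115079 mcg/mL
Rate = 35.37818 mcg/hr ÷ 2.115079 mcg/mL = 16.72665 mL/hr
Volume infused so far = 16.72665 mL/hr × 2.4 hr = 40.14395 mL
Volume remaining = 252 − 40.14395 = 211.8561 mL
New rate:
Dose = 1.3 mcg/kg/hr × 75.27273 kg = 97.85455 mcg/hr
Rate = 97.85455 mcg/hr ÷ 2.115079 mcg/mL = 46.26519 mL/hr
Time remaining = 211.8561 mL ÷ 46.26519 mL/hr = 4.579168 hr

4.6 hours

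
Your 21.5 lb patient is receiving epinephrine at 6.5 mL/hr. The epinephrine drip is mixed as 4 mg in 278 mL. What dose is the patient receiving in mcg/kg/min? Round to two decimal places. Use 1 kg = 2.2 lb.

0.16 mcg/kg/min

Weight = 21.5 lb ÷ 2.2 lb/kg = 9.772727 kg
Concentration = 4 mg ÷ 278 mL = 0.01438849 mg/mL = 14.38849 mcg/mL
Drug rate = 6.5 mL/hr × 14.38849 mcg/mL = 93.52518 mcg/hr
93.52518 mcg/hr ÷ 60 min/hr = 1.558753 mcg/min
1.558753 mcg/min ÷ 9.772727 kg = 0.1595003 mcg/kg/min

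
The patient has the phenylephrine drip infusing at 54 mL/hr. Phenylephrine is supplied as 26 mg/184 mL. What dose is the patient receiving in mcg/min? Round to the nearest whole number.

127 mcg/min

Concentration = 26 mg ÷ 184 mL = 0.1413043 mg/mL = 141.3043 mcg/mL
Drug rate = 54 mL/hr × 141.3043 mcg/mL = 7630.435 mcg/hr
7630.435 mcg/hr ÷ 60 min/hr = 127.1739 mcg/min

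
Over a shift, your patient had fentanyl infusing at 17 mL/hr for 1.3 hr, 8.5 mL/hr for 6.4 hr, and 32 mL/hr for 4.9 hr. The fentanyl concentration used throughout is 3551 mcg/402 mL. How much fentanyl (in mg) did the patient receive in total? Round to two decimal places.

Concentration = 3551 mcg ÷ 402 mL = 8.833333 mcg/mL
Stage 1: 17 mL/hr × 1.3 hr = 22.1 mL → 22.1 mL × 8.833333 mcg/mL = 195.2167 mcg
Stage 2: 8.5 mL/hr × 6.4 hr = 54.4 mL → 54.4 mL × 8.833333 mcg/mL = 480.5333 mcg
Stage 3: 32 mL/hr × 4.9 hr = 156.8 mL → 156.8 mL × 8.833333 mcg/mL = 1385.067 mcg
Total = 195.2167 + 480.5333 + 1385.067 = 2060.817 mcg = 2.060817 mg

2.06 mg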